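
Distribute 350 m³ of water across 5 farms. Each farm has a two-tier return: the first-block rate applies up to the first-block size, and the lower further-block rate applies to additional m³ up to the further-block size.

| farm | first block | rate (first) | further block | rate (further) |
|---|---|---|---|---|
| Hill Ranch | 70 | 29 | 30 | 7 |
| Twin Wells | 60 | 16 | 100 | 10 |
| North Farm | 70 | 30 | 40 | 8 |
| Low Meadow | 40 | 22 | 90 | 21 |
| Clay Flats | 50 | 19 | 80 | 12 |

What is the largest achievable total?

8330

Treat each block as its own option and order by rate: North Farm/tier1 30 > Hill Ranch/tier1 29 > Low Meadow/tier1 22 > Low Meadow/tier2 21 > Clay Flats/tier1 19 > Twin Wells/tier1 16 > Clay Flats/tier2 12 > Twin Wells/tier2 10 > North Farm/tier2 8 > Hill Ranch/tier2 7.
North Farm tier1 at 30: fill all 70 ; 280 left.
Fill Hill Ranch tier1 block (70 at 29) ; 210 left.
Fill Low Meadow tier1 block (40 at 22) ; 170 left.
Fill Low Meadow tier2 block (90 at 21) ; 80 left.
Clay Flats tier1 at 19: fill all 50 ; 30 left.
30 remain; put them into Twin Wells tier1 at 16.
Total = 30×70 + 29×70 + 22×40 + 21×90 + 19×50 + 16×30 = 8330.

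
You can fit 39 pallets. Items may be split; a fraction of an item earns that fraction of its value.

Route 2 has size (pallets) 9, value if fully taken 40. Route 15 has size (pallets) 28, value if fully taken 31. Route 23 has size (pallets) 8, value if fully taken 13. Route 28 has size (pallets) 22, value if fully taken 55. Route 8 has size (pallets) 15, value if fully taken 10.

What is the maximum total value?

Rank by value-to-size ratio: Route 2 40/9≈4.44, Route 28 55/22≈2.5, Route 23 13/8≈1.62, Route 15 31/28≈1.11, Route 8 10/15≈0.667.
Route 2: take in full, 9 pallets for value 40 ; 30 left.
Route 28: take in full, 22 pallets for value 55 ; 8 left.
Take all of Route 23 (8 pallets, value 13) ; 0 pallets left.
Total value = 108.

108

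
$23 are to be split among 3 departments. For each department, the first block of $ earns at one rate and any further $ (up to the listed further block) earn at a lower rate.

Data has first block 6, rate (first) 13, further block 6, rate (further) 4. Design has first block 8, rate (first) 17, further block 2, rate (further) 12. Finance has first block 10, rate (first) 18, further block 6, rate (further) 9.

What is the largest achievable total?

381

Treat each block as its own option and order by rate: Finance/first 18 > Design/first 17 > Data/first 13 > Design/second 12 > Finance/second 9 > Data/second 4.
Fill Finance first block (10 at 18) — 13 left.
Design/first (17): +8 — 5 left.
Data first at 13: only 5 left, fill 5.
Total = 18×10 + 17×8 + 13×5 = 381.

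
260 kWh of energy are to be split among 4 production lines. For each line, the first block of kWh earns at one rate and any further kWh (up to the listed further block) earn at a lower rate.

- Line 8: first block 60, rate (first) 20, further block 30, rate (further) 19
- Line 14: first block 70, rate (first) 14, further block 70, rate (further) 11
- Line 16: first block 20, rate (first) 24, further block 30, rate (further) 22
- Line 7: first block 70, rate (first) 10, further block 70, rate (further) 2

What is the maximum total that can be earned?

Treat each block as its own option and order by rate: Line 16/T1 24 > Line 16/T2 22 > Line 8/T1 20 > Line 8/T2 19 > Line 14/T1 14 > Line 14/T2 11 > Line 7/T1 10 > Line 7/T2 2.
Line 16/T1 (24): +20 → 240 left.
Fill Line 16 T2 block (30 at 22) → 210 left.
Fill Line 8 T1 block (60 at 20) → 150 left.
Line 8/T2 (19): +30 → 120 left.
Line 14/T1 (14): +70 → 50 left.
50 remain; put them into Line 14 T2 at 11.
Total = 24×20 + 22×30 + 20×60 + 19×30 + 14×70 + 11×50 = 4440.

4440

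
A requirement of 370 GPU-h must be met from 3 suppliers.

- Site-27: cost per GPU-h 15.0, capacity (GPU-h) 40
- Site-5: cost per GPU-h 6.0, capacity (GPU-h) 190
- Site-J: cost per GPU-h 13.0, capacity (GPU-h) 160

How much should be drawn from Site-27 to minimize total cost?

Use suppliers in increasing cost order.
Site-5 at 6.0: take all 190 GPU-h ; 180 still needed.
Site-J (13.0): use full 160 ; 20 GPU-h to go.
Site-27 (15.0): take the remaining 20 ; done.

20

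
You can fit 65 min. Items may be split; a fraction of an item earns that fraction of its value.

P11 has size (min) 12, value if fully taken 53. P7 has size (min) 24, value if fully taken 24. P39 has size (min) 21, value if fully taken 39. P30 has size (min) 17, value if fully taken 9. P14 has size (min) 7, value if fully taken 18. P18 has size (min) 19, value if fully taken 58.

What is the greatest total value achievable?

174

Rank by value-to-size ratio: P11 53/12≈4.42, P18 58/19≈3.05, P14 18/7≈2.57, P39 39/21≈1.86, P7 24/24≈1, P30 9/17≈0.529.
Take all of P11 (12 min, value 53) — 53 min left.
P18: take in full, 19 min for value 58 — 34 left.
All 7 min of P14 fit (value 18) — 27 remain.
All 21 min of P39 fit (value 39) — 6 remain.
Fill the last 6 min with part of P7: 6/24 of it earns 6.
Total value = 174.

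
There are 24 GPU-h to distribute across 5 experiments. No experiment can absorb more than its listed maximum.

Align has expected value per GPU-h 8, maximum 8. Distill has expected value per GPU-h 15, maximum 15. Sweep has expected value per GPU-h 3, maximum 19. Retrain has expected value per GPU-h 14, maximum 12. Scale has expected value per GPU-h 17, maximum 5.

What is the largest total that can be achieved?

366

Highest expected value per GPU-h first: Scale 17 > Distill 15 > Retrain 14 > Align 8 > Sweep 3.
Scale takes 5 to reach its cap of 5 → 19 left.
Distill: +15 to 15 (cap) → 4 left.
Retrain has room for 12 but only 4 remain, so it gets 4.
Total = 15×15 + 14×4 + 17×5 = 366.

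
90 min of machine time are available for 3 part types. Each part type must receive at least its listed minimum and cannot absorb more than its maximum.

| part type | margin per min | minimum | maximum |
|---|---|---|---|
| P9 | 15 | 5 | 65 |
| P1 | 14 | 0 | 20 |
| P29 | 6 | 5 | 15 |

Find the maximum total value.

1285

Meeting every minimum uses 5+0+5 = 10 min, leaving 80.
Highest margin per min first: P9 15 > P1 14 > P29 6.
P9 takes 60 more to reach its cap of 65 — 20 left.
P1 takes 20 more to reach its cap of 20 — 0 left.
Total = 15×65 + 14×20 + 6×5 = 1285.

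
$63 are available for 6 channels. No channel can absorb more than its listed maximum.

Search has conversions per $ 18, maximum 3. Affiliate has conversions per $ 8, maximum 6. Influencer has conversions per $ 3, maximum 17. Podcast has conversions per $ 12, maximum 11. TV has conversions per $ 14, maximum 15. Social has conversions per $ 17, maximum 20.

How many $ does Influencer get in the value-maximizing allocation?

8

Highest conversions per $ first: Search 18 > Social 17 > TV 14 > Podcast 12 > Affiliate 8 > Influencer 3.
Give Search 3 to hit its cap of 3 — 60 left.
Social: +20 to 20 (cap) — 40 left.
Give TV 15 to hit its cap of 15 — 25 left.
Give Podcast 11 to hit its cap of 11 — 14 left.
Affiliate: +6 to 6 (cap) — 8 left.
Only 8 left; Influencer takes them to reach 8.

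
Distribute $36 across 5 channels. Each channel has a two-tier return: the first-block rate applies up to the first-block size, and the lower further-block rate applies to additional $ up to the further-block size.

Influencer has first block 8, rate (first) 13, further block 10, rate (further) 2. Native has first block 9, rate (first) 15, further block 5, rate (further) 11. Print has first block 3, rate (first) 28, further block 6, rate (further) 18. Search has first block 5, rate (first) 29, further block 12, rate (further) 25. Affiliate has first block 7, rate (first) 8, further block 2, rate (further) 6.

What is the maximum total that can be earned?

785

Rank every tier by rate: Search/first 29 > Print/first 28 > Search/second 25 > Print/second 18 > Native/first 15 > Influencer/first 13 > Native/second 11 > Affiliate/first 8 > Affiliate/second 6 > Influencer/second 2.
Search first at 29: fill all 5 — 31 left.
Print first at 28: fill all 3 — 28 left.
Fill Search second block (12 at 25) — 16 left.
Print/second (18): +6 — 10 left.
Native/first (15): +9 — 1 left.
Influencer first at 13: only 1 left, fill 1.
Total = 29×5 + 28×3 + 25×12 + 18×6 + 15×9 + 13×1 = 785.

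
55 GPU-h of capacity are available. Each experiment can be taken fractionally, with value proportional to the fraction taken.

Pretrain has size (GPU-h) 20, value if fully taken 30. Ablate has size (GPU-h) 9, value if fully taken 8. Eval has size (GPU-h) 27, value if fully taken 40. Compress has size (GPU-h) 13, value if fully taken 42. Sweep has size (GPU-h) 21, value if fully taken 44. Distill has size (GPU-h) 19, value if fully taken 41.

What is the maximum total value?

Best value per unit of size first: Compress 42/13≈3.23, Distill 41/19≈2.16, Sweep 44/21≈2.1, Pretrain 30/20≈1.5, Eval 40/27≈1.48, Ablate 8/9≈0.889.
Take all of Compress (13 GPU-h, value 42) — 42 GPU-h left.
Distill: take in full, 19 GPU-h for value 41 — 23 left.
Take all of Sweep (21 GPU-h, value 44) — 2 GPU-h left.
Only 2 GPU-h remain; take 2/20 of Pretrain for value 30×2/20 = 3.
Total value = 130.

130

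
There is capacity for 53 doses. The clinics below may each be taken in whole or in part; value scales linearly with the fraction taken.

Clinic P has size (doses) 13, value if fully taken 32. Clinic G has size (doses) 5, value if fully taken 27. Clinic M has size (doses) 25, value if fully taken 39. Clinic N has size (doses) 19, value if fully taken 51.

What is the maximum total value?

134.96

Rank by value-to-size ratio: Clinic G 27/5≈5.4, Clinic N 51/19≈2.68, Clinic P 32/13≈2.46, Clinic M 39/25≈1.56.
Take all of Clinic G (5 doses, value 27) — 48 doses left.
All 19 doses of Clinic N fit (value 51) — 29 remain.
All 13 doses of Clinic P fit (value 32) — 16 remain.
16 doses left: a 16/25 share of Clinic M gives 39×16/25 = 24.96.
Total value = 134.96.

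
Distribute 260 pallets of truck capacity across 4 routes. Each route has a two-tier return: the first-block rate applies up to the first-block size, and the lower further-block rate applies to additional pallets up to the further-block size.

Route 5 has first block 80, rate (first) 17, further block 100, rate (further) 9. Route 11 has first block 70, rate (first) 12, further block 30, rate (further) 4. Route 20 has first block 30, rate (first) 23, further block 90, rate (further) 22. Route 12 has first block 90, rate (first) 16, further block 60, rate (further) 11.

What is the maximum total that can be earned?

4990

Order all 8 blocks by rate: Route 20/first 23 > Route 20/second 22 > Route 5/first 17 > Route 12/first 16 > Route 11/first 12 > Route 12/second 11 > Route 5/second 9 > Route 11/second 4.
Route 20 first at 23: fill all 30 — 230 left.
Route 20 second at 22: fill all 90 — 140 left.
Route 5/first (17): +80 — 60 left.
Route 12 first at 16: only 60 left, fill 60.
Total = 23×30 + 22×90 + 17×80 + 16×60 = 4990.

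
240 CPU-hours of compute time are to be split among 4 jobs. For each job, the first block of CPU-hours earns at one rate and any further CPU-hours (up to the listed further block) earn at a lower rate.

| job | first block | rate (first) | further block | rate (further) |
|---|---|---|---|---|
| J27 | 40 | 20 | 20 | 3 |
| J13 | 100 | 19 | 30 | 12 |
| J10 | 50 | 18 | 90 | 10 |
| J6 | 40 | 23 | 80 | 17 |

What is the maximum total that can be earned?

Treat each block as its own option and order by rate: J6/tier1 23 > J27/tier1 20 > J13/tier1 19 > J10/tier1 18 > J6/tier2 17 > J13/tier2 12 > J10/tier2 10 > J27/tier2 3.
J6 tier1 at 23: fill all 40 ; 200 left.
J27 tier1 at 20: fill all 40 ; 160 left.
Fill J13 tier1 block (100 at 19) ; 60 left.
Fill J10 tier1 block (50 at 18) ; 10 left.
J6/tier2: +10 of 80 at 17; pool empty.
Total = 23×40 + 20×40 + 19×100 + 18×50 + 17×10 = 4690.

4690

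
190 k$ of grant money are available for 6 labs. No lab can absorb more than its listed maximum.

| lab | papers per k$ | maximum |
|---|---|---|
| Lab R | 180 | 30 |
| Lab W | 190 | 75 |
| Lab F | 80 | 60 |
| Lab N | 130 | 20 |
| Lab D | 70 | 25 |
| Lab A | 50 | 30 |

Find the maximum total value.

27400

Rank by papers per k$: Lab W 190 > Lab R 180 > Lab N 130 > Lab F 80 > Lab D 70 > Lab A 50.
Give Lab W 75 to hit its cap of 75 → 115 left.
Lab R: +30 to 30 (cap) → 85 left.
Lab N takes 20 to reach its cap of 20 → 65 left.
Lab F: +60 to 60 (cap) → 5 left.
Lab D: +5 (room for 25) → 5. Pool exhausted.
Total = 180×30 + 190×75 + 80×60 + 130×20 + 70×5 = 27400.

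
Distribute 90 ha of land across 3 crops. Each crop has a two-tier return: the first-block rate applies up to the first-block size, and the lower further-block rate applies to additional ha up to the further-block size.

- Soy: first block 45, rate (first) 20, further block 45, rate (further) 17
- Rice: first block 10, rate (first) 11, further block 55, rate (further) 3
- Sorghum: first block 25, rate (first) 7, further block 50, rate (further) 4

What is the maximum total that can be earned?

1665

Rank every tier by rate: Soy/tier1 20 > Soy/tier2 17 > Rice/tier1 11 > Sorghum/tier1 7 > Sorghum/tier2 4 > Rice/tier2 3.
Soy tier1 at 20: fill all 45 ; 45 left.
Fill Soy tier2 block (45 at 17) ; 0 left.
Total = 20×45 + 17×45 = 1665.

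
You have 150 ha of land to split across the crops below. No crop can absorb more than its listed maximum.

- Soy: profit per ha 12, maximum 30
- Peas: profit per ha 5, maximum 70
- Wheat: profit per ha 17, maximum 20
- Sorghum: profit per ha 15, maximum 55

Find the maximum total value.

1750

Rank by profit per ha: Wheat 17 > Sorghum 15 > Soy 12 > Peas 5.
Give Wheat 20 to hit its cap of 20 — 130 left.
Give Sorghum 55 to hit its cap of 55 — 75 left.
Soy takes 30 to reach its cap of 30 — 45 left.
Peas has room for 70 but only 45 remain, so it gets 45.
Total = 12×30 + 5×45 + 17×20 + 15×55 = 1750.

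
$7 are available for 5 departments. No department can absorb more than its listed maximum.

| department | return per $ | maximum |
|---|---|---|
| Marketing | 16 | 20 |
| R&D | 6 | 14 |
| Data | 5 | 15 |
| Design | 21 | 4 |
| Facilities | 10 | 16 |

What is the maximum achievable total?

Rank by return per $: Design 21 > Marketing 16 > Facilities 10 > R&D 6 > Data 5.
Design: +4 to 4 (cap) → 3 left.
Marketing has room for 20 but only 3 remain, so it gets 3.
Total = 16×3 + 21×4 = 132.

132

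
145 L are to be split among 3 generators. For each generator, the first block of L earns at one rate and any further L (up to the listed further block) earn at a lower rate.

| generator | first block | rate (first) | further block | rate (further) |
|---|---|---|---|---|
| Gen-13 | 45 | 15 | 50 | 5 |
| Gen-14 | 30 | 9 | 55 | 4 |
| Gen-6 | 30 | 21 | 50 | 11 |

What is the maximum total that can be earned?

2035

Order all 6 blocks by rate: Gen-6/tier1 21 > Gen-13/tier1 15 > Gen-6/tier2 11 > Gen-14/tier1 9 > Gen-13/tier2 5 > Gen-14/tier2 4.
Fill Gen-6 tier1 block (30 at 21) — 115 left.
Fill Gen-13 tier1 block (45 at 15) — 70 left.
Gen-6/tier2 (11): +50 — 20 left.
Gen-14 tier1 at 9: only 20 left, fill 20.
Total = 21×30 + 15×45 + 11×50 + 9×20 = 2035.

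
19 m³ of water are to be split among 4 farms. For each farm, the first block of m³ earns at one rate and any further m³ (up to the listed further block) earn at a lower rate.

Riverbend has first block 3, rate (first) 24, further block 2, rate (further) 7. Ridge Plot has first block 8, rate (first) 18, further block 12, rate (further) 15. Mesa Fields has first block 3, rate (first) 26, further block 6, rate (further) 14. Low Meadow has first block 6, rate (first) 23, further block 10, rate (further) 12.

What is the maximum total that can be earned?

414

Rank every tier by rate: Mesa Fields/first 26 > Riverbend/first 24 > Low Meadow/first 23 > Ridge Plot/first 18 > Ridge Plot/second 15 > Mesa Fields/second 14 > Low Meadow/second 12 > Riverbend/second 7.
Mesa Fields first at 26: fill all 3 — 16 left.
Riverbend first at 24: fill all 3 — 13 left.
Low Meadow first at 23: fill all 6 — 7 left.
7 remain; put them into Ridge Plot first at 18.
Total = 26×3 + 24×3 + 23×6 + 18×7 = 414.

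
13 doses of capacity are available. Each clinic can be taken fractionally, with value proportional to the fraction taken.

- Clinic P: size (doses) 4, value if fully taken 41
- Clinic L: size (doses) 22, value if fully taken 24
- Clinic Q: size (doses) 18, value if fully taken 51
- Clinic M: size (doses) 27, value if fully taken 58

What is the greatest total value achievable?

66.5

Sort by value density: Clinic P 41/4≈10.2, Clinic Q 51/18≈2.83, Clinic M 58/27≈2.15, Clinic L 24/22≈1.09.
Take all of Clinic P (4 doses, value 41) — 9 doses left.
Fill the last 9 doses with part of Clinic Q: 9/18 of it earns 25.5.
Total value = 66.5.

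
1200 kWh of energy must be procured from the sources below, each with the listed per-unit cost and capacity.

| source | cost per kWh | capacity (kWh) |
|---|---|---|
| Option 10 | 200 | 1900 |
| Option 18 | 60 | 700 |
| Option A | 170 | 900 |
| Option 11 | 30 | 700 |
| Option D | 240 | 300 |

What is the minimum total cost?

51000

Use sources in increasing cost order.
Take 700 from Option 11 at 30 — need 500 more.
Option 18 at 60: take 500 of its 700 — requirement met.
Option A, Option 10, Option D: unused.
Cost = 700×30 + 500×60 = 51000.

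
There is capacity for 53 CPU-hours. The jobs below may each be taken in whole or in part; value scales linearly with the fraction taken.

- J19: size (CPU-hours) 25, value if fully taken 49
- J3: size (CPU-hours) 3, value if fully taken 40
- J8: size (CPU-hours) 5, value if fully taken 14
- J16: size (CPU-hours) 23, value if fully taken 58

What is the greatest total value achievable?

Sort by value density: J3 40/3≈13.3, J8 14/5≈2.8, J16 58/23≈2.52, J19 49/25≈1.96.
Take all of J3 (3 CPU-hours, value 40) — 50 CPU-hours left.
Take all of J8 (5 CPU-hours, value 14) — 45 CPU-hours left.
All 23 CPU-hours of J16 fit (value 58) — 22 remain.
22 CPU-hours left: a 22/25 share of J19 gives 49×22/25 = 43.12.
Total value = 155.12.

155.12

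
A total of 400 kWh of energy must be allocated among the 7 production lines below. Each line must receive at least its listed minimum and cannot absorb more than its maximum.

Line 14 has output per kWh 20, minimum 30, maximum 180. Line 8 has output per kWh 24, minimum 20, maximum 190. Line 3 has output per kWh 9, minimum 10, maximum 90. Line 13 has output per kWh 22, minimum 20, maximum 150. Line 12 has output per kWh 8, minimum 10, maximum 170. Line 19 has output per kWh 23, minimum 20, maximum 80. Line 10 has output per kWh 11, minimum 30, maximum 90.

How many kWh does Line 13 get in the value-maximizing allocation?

Meeting every minimum uses 30+20+10+20+10+20+30 = 140 kWh, leaving 260.
Highest output per kWh first: Line 8 24 > Line 19 23 > Line 13 22 > Line 14 20 > Line 10 11 > Line 3 9 > Line 12 8.
Line 8: +170 to 190 (cap) — 90 left.
Line 19: +60 to 80 (cap) — 30 left.
Line 13 has room for 130 more but only 30 remain, so it gets 50.

50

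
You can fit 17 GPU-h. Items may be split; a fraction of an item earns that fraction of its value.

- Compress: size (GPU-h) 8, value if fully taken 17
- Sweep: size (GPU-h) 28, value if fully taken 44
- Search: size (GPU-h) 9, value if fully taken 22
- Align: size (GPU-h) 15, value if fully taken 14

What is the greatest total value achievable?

39

Best value per unit of size first: Search 22/9≈2.44, Compress 17/8≈2.12, Sweep 44/28≈1.57, Align 14/15≈0.933.
Search: take in full, 9 GPU-h for value 22 → 8 left.
Compress: take in full, 8 GPU-h for value 17 → 0 left.
Total value = 39.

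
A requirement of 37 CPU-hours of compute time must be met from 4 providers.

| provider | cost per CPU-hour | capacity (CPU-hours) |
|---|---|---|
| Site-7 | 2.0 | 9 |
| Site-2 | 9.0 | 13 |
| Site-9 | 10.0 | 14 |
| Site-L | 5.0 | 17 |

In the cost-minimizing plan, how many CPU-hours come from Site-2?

Use providers in increasing cost order.
Take 9 from Site-7 at 2.0 → need 28 more.
Site-L (5.0): use full 17 → 11 CPU-hours to go.
Site-2 (9.0): take the remaining 11 → done.
Site-9: unused.

11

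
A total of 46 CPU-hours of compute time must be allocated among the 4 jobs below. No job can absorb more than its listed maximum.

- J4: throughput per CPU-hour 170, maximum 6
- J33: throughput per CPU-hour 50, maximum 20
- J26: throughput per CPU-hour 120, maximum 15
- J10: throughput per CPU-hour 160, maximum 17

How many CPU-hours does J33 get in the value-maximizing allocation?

8

Highest throughput per CPU-hour first: J4 170 > J10 160 > J26 120 > J33 50.
J4: +6 to 6 (cap) → 40 left.
J10 takes 17 to reach its cap of 17 → 23 left.
Give J26 15 to hit its cap of 15 → 8 left.
J33: +8 (room for 20) → 8. Pool exhausted.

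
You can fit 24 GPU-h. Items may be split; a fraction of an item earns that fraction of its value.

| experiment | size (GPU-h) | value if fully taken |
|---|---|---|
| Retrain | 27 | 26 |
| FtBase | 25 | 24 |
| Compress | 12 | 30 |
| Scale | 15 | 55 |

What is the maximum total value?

77.5

Best value per unit of size first: Scale 55/15≈3.67, Compress 30/12≈2.5, Retrain 26/27≈0.963, FtBase 24/25≈0.96.
Scale: take in full, 15 GPU-h for value 55 — 9 left.
Only 9 GPU-h remain; take 9/12 of Compress for value 30×9/12 = 22.5.
Total value = 77.5.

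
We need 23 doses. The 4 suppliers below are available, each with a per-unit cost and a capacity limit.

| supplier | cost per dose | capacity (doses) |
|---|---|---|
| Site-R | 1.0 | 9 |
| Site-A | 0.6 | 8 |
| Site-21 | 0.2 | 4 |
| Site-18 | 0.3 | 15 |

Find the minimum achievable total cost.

7.7

Fill from the cheapest supplier first.
Site-21 at 0.2: take all 4 doses — 19 still needed.
Take 15 from Site-18 at 0.3 — need 4 more.
Site-A at 0.6: take 4 of its 8 — requirement met.
Site-R: unused.
Cost = 4×0.2 + 15×0.3 + 4×0.6 = 7.7.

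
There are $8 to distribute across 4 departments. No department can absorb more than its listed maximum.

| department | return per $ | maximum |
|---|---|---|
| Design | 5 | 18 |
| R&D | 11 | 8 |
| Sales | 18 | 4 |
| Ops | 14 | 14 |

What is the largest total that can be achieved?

128

Order the departments by return per $: Sales 18 > Ops 14 > R&D 11 > Design 5.
Give Sales 4 to hit its cap of 4 ; 4 left.
Ops has room for 14 but only 4 remain, so it gets 4.
Total = 18×4 + 14×4 = 128.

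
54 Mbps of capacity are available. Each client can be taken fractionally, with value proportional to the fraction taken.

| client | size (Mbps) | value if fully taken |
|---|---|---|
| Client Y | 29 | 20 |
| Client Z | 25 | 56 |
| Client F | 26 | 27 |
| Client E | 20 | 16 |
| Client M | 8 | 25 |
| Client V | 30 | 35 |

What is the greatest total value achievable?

Best value per unit of size first: Client M 25/8≈3.12, Client Z 56/25≈2.24, Client V 35/30≈1.17, Client F 27/26≈1.04, Client E 16/20≈0.8, Client Y 20/29≈0.69.
Take all of Client M (8 Mbps, value 25) → 46 Mbps left.
All 25 Mbps of Client Z fit (value 56) → 21 remain.
21 Mbps left: a 21/30 share of Client V gives 35×21/30 = 24.5.
Total value = 105.5.

105.5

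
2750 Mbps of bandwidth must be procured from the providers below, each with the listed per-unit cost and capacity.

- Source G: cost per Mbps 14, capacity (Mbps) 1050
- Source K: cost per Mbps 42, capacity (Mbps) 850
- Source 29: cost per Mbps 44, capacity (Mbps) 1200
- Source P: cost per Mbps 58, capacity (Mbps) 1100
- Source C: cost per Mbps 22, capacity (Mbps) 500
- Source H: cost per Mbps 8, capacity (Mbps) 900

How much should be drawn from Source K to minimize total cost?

Cheapest first:
Source H (8): use full 900 ; 1850 Mbps to go.
Take 1050 from Source G at 14 ; need 800 more.
Source C at 22: take all 500 Mbps ; 300 still needed.
Source K at 42: take 300 of its 850 ; requirement met.
Source 29, Source P: unused.

300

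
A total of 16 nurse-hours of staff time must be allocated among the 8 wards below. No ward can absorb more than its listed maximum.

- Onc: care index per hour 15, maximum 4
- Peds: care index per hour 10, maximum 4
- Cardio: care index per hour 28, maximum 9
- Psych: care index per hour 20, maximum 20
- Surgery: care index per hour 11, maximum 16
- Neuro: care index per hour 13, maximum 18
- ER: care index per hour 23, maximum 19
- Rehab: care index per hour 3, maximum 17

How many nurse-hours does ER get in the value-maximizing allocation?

7

Rank by care index per hour: Cardio 28 > ER 23 > Psych 20 > Onc 15 > Neuro 13 > Surgery 11 > Peds 10 > Rehab 3.
Cardio: +9 to 9 (cap) — 7 left.
Only 7 left; ER takes them to reach 7.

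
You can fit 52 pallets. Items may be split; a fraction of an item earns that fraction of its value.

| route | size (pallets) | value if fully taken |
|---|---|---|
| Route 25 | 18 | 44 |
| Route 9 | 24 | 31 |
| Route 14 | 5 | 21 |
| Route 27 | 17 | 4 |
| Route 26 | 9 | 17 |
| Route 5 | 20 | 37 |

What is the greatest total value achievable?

119

Sort by value density: Route 14 21/5≈4.2, Route 25 44/18≈2.44, Route 26 17/9≈1.89, Route 5 37/20≈1.85, Route 9 31/24≈1.29, Route 27 4/17≈0.235.
Take all of Route 14 (5 pallets, value 21) — 47 pallets left.
Take all of Route 25 (18 pallets, value 44) — 29 pallets left.
Route 26: take in full, 9 pallets for value 17 — 20 left.
Take all of Route 5 (20 pallets, value 37) — 0 pallets left.
Total value = 119.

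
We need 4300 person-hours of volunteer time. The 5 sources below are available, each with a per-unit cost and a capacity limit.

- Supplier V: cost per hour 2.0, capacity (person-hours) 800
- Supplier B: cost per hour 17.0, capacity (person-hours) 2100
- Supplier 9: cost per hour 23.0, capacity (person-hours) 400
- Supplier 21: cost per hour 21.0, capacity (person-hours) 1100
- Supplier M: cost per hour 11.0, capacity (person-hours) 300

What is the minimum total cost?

Fill from the cheapest source first.
Take 800 from Supplier V at 2.0 → need 3500 more.
Supplier M at 11.0: take all 300 person-hours → 3200 still needed.
Take 2100 from Supplier B at 17.0 → need 1100 more.
Supplier 21 (21.0): use full 1100 → 0 person-hours to go.
Supplier 9: unused.
Cost = 800×2.0 + 300×11.0 + 2100×17.0 + 1100×21.0 = 63700.

63700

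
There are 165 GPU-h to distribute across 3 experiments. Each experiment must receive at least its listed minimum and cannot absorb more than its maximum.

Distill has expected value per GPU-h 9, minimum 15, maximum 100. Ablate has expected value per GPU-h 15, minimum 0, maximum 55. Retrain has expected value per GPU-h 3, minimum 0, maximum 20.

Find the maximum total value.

Meeting every minimum uses 15+0+0 = 15 GPU-h, leaving 150.
Rank by expected value per GPU-h: Ablate 15 > Distill 9 > Retrain 3.
Give Ablate 55 more to hit its cap of 55 → 95 left.
Distill: +85 to 100 (cap) → 10 left.
Only 10 left; Retrain takes them to reach 10.
Total = 9×100 + 15×55 + 3×10 = 1755.

1755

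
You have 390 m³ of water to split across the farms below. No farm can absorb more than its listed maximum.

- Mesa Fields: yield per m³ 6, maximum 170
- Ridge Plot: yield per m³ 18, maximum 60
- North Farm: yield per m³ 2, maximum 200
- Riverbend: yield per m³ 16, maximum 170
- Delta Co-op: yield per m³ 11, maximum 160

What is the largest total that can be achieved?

5560

Highest yield per m³ first: Ridge Plot 18 > Riverbend 16 > Delta Co-op 11 > Mesa Fields 6 > North Farm 2.
Give Ridge Plot 60 to hit its cap of 60 ; 330 left.
Riverbend takes 170 to reach its cap of 170 ; 160 left.
Delta Co-op takes 160 to reach its cap of 160 ; 0 left.
Total = 18×60 + 16×170 + 11×160 = 5560.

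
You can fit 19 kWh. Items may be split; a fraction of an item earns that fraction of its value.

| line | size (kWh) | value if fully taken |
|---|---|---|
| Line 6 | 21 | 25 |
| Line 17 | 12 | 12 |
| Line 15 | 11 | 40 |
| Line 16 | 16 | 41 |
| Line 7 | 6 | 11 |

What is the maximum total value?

Best value per unit of size first: Line 15 40/11≈3.64, Line 16 41/16≈2.56, Line 7 11/6≈1.83, Line 6 25/21≈1.19, Line 17 12/12≈1.
Take all of Line 15 (11 kWh, value 40) → 8 kWh left.
8 kWh left: a 8/16 share of Line 16 gives 41×8/16 = 20.5.
Total value = 60.5.

60.5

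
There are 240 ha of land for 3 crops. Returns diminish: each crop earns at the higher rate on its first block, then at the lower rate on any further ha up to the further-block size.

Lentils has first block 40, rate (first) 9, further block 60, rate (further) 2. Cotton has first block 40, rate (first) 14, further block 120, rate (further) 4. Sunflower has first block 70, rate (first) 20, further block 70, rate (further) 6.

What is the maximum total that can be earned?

2820

Rank every tier by rate: Sunflower/first 20 > Cotton/first 14 > Lentils/first 9 > Sunflower/second 6 > Cotton/second 4 > Lentils/second 2.
Sunflower first at 20: fill all 70 ; 170 left.
Fill Cotton first block (40 at 14) ; 130 left.
Lentils/first (9): +40 ; 90 left.
Sunflower/second (6): +70 ; 20 left.
Cotton second at 4: only 20 left, fill 20.
Total = 20×70 + 14×40 + 9×40 + 6×70 + 4×20 = 2820.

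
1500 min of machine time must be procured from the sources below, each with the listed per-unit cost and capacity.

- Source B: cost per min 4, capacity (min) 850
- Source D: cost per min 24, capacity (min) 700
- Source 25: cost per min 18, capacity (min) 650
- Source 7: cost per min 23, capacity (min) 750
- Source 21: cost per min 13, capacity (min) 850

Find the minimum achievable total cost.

11850

Cheapest first:
Take 850 from Source B at 4 → need 650 more.
Source 21 (13): take the remaining 650 → done.
Source 25, Source 7, Source D: unused.
Cost = 850×4 + 650×13 = 11850.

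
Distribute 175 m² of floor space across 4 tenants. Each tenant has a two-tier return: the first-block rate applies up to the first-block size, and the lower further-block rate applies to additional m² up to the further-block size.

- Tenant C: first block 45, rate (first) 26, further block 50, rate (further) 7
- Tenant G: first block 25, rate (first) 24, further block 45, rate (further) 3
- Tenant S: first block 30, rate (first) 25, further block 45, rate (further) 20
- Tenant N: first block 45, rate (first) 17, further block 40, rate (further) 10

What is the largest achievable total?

Rank every tier by rate: Tenant C/first 26 > Tenant S/first 25 > Tenant G/first 24 > Tenant S/second 20 > Tenant N/first 17 > Tenant N/second 10 > Tenant C/second 7 > Tenant G/second 3.
Tenant C/first (26): +45 — 130 left.
Fill Tenant S first block (30 at 25) — 100 left.
Tenant G/first (24): +25 — 75 left.
Tenant S/second (20): +45 — 30 left.
30 remain; put them into Tenant N first at 17.
Total = 26×45 + 25×30 + 24×25 + 20×45 + 17×30 = 3930.

3930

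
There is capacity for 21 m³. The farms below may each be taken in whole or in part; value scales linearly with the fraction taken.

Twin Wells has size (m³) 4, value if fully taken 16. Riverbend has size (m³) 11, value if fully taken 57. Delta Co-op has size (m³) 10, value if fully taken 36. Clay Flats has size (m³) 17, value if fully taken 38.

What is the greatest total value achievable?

Sort by value density: Riverbend 57/11≈5.18, Twin Wells 16/4≈4, Delta Co-op 36/10≈3.6, Clay Flats 38/17≈2.24.
Take all of Riverbend (11 m³, value 57) — 10 m³ left.
Take all of Twin Wells (4 m³, value 16) — 6 m³ left.
6 m³ left: a 6/10 share of Delta Co-op gives 36×6/10 = 21.6.
Total value = 94.6.

94.6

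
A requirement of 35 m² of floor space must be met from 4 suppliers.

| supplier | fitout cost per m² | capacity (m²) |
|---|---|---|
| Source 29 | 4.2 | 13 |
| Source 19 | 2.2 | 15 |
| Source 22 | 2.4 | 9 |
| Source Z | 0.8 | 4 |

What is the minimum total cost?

87.2

Fill from the cheapest supplier first.
Take 4 from Source Z at 0.8 → need 31 more.
Source 19 at 2.2: take all 15 m² → 16 still needed.
Source 22 (2.4): use full 9 → 7 m² to go.
Source 29 at 4.2: take 7 of its 13 → requirement met.
Cost = 4×0.8 + 15×2.2 + 9×2.4 + 7×4.2 = 87.2.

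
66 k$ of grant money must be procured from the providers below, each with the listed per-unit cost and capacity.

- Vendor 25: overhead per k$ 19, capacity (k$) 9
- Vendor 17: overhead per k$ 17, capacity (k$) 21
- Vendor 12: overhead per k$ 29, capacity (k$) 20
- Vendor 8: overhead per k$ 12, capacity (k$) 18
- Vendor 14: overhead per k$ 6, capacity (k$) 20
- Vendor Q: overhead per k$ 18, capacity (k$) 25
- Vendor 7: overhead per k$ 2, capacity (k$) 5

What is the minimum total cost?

Use providers in increasing cost order.
Vendor 7 at 2: take all 5 k$ — 61 still needed.
Vendor 14 at 6: take all 20 k$ — 41 still needed.
Vendor 8 at 12: take all 18 k$ — 23 still needed.
Take 21 from Vendor 17 at 17 — need 2 more.
Vendor Q (18): take the remaining 2 — done.
Vendor 25, Vendor 12: unused.
Cost = 5×2 + 20×6 + 18×12 + 21×17 + 2×18 = 739.

739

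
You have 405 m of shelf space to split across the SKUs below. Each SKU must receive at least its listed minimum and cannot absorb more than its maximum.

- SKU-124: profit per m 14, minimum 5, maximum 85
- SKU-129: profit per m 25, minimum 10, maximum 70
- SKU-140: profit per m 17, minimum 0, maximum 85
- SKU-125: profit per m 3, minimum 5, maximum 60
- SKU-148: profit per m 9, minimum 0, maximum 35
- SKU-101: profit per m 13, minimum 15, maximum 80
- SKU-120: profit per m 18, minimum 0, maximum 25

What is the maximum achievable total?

6265

Meeting every minimum uses 5+10+0+5+0+15+0 = 35 m, leaving 370.
Order the SKUs by profit per m: SKU-129 25 > SKU-120 18 > SKU-140 17 > SKU-124 14 > SKU-101 13 > SKU-148 9 > SKU-125 3.
SKU-129 takes 60 more to reach its cap of 70 — 310 left.
SKU-120 takes 25 more to reach its cap of 25 — 285 left.
SKU-140: +85 to 85 (cap) — 200 left.
SKU-124: +80 to 85 (cap) — 120 left.
SKU-101: +65 to 80 (cap) — 55 left.
SKU-148 takes 35 more to reach its cap of 35 — 20 left.
SKU-125 has room for 55 more but only 20 remain, so it gets 25.
Total = 14×85 + 25×70 + 17×85 + 3×25 + 9×35 + 13×80 + 18×25 = 6265.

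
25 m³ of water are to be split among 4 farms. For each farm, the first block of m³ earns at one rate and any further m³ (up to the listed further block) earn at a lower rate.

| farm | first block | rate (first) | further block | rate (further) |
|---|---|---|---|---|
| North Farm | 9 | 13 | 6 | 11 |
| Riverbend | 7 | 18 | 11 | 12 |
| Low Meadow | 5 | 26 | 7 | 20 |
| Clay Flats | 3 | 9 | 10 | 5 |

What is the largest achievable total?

474

Treat each block as its own option and order by rate: Low Meadow/T1 26 > Low Meadow/T2 20 > Riverbend/T1 18 > North Farm/T1 13 > Riverbend/T2 12 > North Farm/T2 11 > Clay Flats/T1 9 > Clay Flats/T2 5.
Low Meadow T1 at 26: fill all 5 — 20 left.
Low Meadow/T2 (20): +7 — 13 left.
Fill Riverbend T1 block (7 at 18) — 6 left.
North Farm T1 at 13: only 6 left, fill 6.
Total = 26×5 + 20×7 + 18×7 + 13×6 = 474.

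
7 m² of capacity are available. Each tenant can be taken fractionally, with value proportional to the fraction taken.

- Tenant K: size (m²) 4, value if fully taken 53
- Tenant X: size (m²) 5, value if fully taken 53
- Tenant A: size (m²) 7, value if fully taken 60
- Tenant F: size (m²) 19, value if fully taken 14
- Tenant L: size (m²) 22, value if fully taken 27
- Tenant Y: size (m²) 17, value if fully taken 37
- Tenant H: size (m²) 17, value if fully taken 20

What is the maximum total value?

Best value per unit of size first: Tenant K 53/4≈13.2, Tenant X 53/5≈10.6, Tenant A 60/7≈8.57, Tenant Y 37/17≈2.18, Tenant L 27/22≈1.23, Tenant H 20/17≈1.18, Tenant F 14/19≈0.737.
All 4 m² of Tenant K fit (value 53) — 3 remain.
Only 3 m² remain; take 3/5 of Tenant X for value 53×3/5 = 31.8.
Total value = 84.8.

84.8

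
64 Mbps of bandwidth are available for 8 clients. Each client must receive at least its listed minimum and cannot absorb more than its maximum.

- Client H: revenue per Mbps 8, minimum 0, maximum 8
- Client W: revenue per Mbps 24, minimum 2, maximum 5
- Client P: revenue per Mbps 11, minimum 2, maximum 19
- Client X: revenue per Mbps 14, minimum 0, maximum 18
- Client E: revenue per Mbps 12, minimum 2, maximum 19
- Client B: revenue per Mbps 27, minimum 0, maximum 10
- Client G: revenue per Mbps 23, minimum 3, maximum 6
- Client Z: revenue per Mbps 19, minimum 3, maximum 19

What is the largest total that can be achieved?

1211

Meeting every minimum uses 0+2+2+0+2+0+3+3 = 12 Mbps, leaving 52.
Highest revenue per Mbps first: Client B 27 > Client W 24 > Client G 23 > Client Z 19 > Client X 14 > Client E 12 > Client P 11 > Client H 8.
Client B takes 10 more to reach its cap of 10 → 42 left.
Client W: +3 to 5 (cap) → 39 left.
Give Client G 3 more to hit its cap of 6 → 36 left.
Client Z takes 16 more to reach its cap of 19 → 20 left.
Client X takes 18 more to reach its cap of 18 → 2 left.
Only 2 left; Client E takes them to reach 4.
Total = 24×5 + 11×2 + 14×18 + 12×4 + 27×10 + 23×6 + 19×19 = 1211.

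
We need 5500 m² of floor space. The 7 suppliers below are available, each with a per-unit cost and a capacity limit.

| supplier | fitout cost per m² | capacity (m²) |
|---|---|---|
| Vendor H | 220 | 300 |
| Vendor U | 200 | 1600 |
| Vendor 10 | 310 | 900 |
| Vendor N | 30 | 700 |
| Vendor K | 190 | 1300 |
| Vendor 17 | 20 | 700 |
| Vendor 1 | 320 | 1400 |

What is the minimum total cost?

Fill from the cheapest supplier first.
Vendor 17 at 20: take all 700 m² ; 4800 still needed.
Take 700 from Vendor N at 30 ; need 4100 more.
Take 1300 from Vendor K at 190 ; need 2800 more.
Take 1600 from Vendor U at 200 ; need 1200 more.
Vendor H at 220: take all 300 m² ; 900 still needed.
Vendor 10 (310): use full 900 ; 0 m² to go.
Vendor 1: unused.
Cost = 700×20 + 700×30 + 1300×190 + 1600×200 + 300×220 + 900×310 = 947000.

947000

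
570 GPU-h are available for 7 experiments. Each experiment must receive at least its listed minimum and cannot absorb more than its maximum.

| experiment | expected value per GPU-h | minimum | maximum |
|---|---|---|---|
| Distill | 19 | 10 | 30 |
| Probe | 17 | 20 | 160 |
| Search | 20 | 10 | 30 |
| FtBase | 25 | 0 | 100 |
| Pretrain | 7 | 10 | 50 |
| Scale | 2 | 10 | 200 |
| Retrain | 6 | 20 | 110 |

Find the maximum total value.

Meeting every minimum uses 10+20+10+0+10+10+20 = 80 GPU-h, leaving 490.
Highest expected value per GPU-h first: FtBase 25 > Search 20 > Distill 19 > Probe 17 > Pretrain 7 > Retrain 6 > Scale 2.
Give FtBase 100 more to hit its cap of 100 — 390 left.
Search takes 20 more to reach its cap of 30 — 370 left.
Give Distill 20 more to hit its cap of 30 — 350 left.
Probe takes 140 more to reach its cap of 160 — 210 left.
Pretrain: +40 to 50 (cap) — 170 left.
Retrain takes 90 more to reach its cap of 110 — 80 left.
Only 80 left; Scale takes them to reach 90.
Total = 19×30 + 17×160 + 20×30 + 25×100 + 7×50 + 2×90 + 6×110 = 7580.

7580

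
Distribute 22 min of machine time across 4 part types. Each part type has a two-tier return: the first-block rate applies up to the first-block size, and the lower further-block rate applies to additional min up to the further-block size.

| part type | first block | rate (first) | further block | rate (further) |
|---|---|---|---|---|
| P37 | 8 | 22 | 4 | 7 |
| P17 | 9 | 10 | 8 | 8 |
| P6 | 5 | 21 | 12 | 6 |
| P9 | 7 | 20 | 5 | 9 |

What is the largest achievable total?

441

Treat each block as its own option and order by rate: P37/tier1 22 > P6/tier1 21 > P9/tier1 20 > P17/tier1 10 > P9/tier2 9 > P17/tier2 8 > P37/tier2 7 > P6/tier2 6.
P37 tier1 at 22: fill all 8 — 14 left.
P6/tier1 (21): +5 — 9 left.
P9 tier1 at 20: fill all 7 — 2 left.
2 remain; put them into P17 tier1 at 10.
Total = 22×8 + 21×5 + 20×7 + 10×2 = 441.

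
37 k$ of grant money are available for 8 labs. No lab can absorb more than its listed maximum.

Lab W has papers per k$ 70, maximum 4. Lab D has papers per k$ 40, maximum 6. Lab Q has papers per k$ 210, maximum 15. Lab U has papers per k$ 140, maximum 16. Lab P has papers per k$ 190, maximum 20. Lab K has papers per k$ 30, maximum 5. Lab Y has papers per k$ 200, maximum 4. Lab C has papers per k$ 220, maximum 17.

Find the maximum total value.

Highest papers per k$ first: Lab C 220 > Lab Q 210 > Lab Y 200 > Lab P 190 > Lab U 140 > Lab W 70 > Lab D 40 > Lab K 30.
Lab C takes 17 to reach its cap of 17 → 20 left.
Lab Q: +15 to 15 (cap) → 5 left.
Lab Y: +4 to 4 (cap) → 1 left.
Lab P: +1 (room for 20) → 1. Pool exhausted.
Total = 210×15 + 190×1 + 200×4 + 220×17 = 7880.

7880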